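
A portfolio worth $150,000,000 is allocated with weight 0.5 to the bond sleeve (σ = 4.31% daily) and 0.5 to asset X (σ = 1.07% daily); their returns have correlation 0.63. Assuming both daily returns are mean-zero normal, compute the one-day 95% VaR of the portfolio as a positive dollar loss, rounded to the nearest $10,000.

σ_p² = 0.5²·4.31² + 0.5²·1.07² + 2·0.63·0.5·0.5·4.31·1.07 = 6.3829 (%²).
σ_p = √6.3829 = 2.526%.
At 95%, z = 1.645.
VaR = 1.645 × 2.526% = 4.155%; on $150,000,000 that is $6,232,500.

$6,230,000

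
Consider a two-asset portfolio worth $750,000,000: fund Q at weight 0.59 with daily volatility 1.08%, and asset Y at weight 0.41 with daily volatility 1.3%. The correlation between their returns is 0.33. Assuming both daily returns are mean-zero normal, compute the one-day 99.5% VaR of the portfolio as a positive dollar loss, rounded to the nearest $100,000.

σ_p² = 0.59²·1.08² + 0.41²·1.3² + 2·0.33·0.59·0.41·1.08·1.3 = 0.9143 (%²).
σ_p = √0.9143 = 0.956%.
At 99.5%, z = 2.576.
VaR = 2.576 × 0.956% = 2.463%; on $750,000,000 that is $18,472,500.

$18,500,000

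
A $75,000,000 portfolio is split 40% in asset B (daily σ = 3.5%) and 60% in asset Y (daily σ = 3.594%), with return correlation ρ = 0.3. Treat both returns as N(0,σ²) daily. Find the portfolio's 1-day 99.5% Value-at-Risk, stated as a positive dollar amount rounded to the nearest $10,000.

$5,610,000

σ_p² = 0.4²·3.5² + 0.6²·3.594² + 2·0.3·0.4·0.6·3.5·3.594 = 8.4214 (%²).
σ_p = √8.4214 = 2.902%.
At 99.5%, z = 2.576.
VaR = 2.576 × 2.902% = 7.476%; on $75,000,000 that is $5,607,000.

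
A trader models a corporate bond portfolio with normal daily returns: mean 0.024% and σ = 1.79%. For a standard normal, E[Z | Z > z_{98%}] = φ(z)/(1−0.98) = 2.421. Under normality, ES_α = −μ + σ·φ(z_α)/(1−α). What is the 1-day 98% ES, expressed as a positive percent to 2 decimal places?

4.31%

ES = −(0.024%) + 1.79% × 2.421 = 4.310%.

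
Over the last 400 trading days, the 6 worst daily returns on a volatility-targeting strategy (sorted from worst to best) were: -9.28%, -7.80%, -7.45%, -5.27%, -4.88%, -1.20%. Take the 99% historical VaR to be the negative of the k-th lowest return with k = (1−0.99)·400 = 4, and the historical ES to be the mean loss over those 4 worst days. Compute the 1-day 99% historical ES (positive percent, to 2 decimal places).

7.45%

The 4 worst returns sum to -29.80%.
ES = −(-29.80%) / 4 = 7.45%.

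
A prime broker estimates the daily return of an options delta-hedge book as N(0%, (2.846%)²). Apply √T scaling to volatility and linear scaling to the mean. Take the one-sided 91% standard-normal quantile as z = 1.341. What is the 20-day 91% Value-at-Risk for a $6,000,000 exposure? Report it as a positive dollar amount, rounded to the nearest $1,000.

$1,024,000

σ_{20d} = 2.846% × √20 = 12.728%.
VaR = 1.341 × 12.728% = 17.068%.
On $6,000,000: 0.17068 × $6,000,000 = $1,024,080.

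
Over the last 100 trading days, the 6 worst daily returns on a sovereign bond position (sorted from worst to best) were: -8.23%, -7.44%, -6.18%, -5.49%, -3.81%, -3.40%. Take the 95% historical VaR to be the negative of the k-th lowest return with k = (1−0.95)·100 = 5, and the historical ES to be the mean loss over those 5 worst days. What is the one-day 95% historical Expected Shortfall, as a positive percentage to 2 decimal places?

6.23%

The 5 worst returns sum to -31.15%.
ES = −(-31.15%) / 5 = 6.23%.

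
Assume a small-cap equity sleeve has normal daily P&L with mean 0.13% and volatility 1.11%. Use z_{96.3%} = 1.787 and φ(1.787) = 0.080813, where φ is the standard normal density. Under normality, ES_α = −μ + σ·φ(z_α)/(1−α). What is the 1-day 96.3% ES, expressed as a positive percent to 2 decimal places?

Tail multiplier: φ(z)/(1−α) = 0.080813 / 0.037 = 2.184.
ES = −(0.13%) + 1.11% × 2.184 = 2.294%.

2.29%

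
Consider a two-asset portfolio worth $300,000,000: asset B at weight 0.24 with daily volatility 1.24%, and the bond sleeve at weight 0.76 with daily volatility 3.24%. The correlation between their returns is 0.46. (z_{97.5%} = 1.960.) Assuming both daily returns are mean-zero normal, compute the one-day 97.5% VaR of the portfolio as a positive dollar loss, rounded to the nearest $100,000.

$15,400,000

σ_p² = 0.24²·1.24² + 0.76²·3.24² + 2·0.46·0.24·0.76·1.24·3.24 = 6.8262 (%²).
σ_p = √6.8262 = 2.613%.
VaR = 1.960 × 2.613% = 5.121%; on $300,000,000 that is $15,363,000.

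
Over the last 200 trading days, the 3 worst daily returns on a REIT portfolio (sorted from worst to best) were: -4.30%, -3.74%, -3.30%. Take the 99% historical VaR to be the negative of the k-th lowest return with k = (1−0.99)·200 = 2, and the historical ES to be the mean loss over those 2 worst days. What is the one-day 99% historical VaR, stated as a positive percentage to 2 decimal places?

k = 2; the 2nd lowest return is -3.74%, so VaR = 3.74%.

3.74%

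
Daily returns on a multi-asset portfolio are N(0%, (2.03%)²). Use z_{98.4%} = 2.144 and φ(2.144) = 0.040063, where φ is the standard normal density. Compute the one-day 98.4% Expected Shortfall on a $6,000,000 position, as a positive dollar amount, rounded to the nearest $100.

Tail multiplier: φ(z)/(1−α) = 0.040063 / 0.016 = 2.504.
ES = 2.03% × 2.504 = 5.083%.
On $6,000,000: 0.05083 × $6,000,000 = $304,980.

$305,000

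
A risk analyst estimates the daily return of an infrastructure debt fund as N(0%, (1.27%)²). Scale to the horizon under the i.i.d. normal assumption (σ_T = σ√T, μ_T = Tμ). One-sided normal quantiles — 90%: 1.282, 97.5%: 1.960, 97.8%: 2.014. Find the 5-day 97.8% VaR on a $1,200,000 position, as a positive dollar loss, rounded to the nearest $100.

σ_{5d} = 1.27% × √5 = 2.840%.
VaR = 2.014 × 2.840% = 5.720%.
On $1,200,000: 0.05720 × $1,200,000 = $68,640.

$68,600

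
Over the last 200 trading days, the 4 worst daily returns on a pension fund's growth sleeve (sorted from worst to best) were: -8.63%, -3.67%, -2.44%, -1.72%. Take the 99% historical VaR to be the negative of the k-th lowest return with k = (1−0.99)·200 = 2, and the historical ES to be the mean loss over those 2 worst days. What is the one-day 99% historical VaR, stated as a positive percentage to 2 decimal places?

3.67%

k = 2; the 2nd lowest return is -3.67%, so VaR = 3.67%.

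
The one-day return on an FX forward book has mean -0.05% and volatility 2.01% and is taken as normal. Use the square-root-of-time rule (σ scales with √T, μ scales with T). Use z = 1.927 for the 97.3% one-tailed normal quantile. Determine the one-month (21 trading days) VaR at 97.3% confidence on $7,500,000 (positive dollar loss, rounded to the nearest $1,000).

$1,410,000

σ_{21d} = 2.01% × √21 = 9.211%; μ_{21d} = 21 × -0.05% = -1.050%.
VaR = −(-1.050%) + 1.927 × 9.211% = 18.800%.
On $7,500,000: 0.18800 × $7,500,000 = $1,410,000.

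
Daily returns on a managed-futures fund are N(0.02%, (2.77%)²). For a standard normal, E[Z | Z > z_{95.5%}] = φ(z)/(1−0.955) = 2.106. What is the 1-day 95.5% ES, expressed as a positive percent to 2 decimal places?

ES = −(0.02%) + 2.77% × 2.106 = 5.814%.

5.81%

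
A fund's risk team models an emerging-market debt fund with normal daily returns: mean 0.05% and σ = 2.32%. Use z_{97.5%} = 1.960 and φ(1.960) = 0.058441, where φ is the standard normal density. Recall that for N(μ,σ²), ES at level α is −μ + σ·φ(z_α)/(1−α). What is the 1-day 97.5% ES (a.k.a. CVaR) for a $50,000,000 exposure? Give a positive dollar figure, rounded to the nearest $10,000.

Tail multiplier: φ(z)/(1−α) = 0.058441 / 0.025 = 2.338.
ES = −(0.05%) + 2.32% × 2.338 = 5.374%.
On $50,000,000: 0.05374 × $50,000,000 = $2,687,000.

$2,690,000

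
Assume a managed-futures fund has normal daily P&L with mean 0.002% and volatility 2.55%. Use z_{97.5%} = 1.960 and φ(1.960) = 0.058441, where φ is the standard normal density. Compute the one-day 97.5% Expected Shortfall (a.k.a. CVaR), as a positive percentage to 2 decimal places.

Tail multiplier: φ(z)/(1−α) = 0.058441 / 0.025 = 2.338.
ES = −(0.002%) + 2.55% × 2.338 = 5.960%.

5.96%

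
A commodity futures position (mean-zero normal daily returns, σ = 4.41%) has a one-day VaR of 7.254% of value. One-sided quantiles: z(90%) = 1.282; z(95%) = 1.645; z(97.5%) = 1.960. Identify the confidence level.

95%

Implied z = VaR/σ = 7.254 / 4.41 = 1.645.
This matches z(95%) = 1.645.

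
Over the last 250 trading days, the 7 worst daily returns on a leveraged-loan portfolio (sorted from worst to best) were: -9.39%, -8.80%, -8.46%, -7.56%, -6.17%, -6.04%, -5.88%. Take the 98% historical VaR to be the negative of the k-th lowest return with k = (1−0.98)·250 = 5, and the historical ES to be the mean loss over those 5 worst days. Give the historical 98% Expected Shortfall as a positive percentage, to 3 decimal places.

The 5 worst returns sum to -40.38%.
ES = −(-40.38%) / 5 = 8.076%.

8.076%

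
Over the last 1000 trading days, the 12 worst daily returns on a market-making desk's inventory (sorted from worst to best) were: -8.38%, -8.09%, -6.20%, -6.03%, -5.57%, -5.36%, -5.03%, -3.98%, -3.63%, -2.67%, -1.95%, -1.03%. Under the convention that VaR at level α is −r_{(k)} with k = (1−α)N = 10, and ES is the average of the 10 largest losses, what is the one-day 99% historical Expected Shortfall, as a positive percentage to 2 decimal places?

The 10 worst returns sum to -54.94%.
ES = −(-54.94%) / 10 = 5.494% ≈ 5.49%.

5.49%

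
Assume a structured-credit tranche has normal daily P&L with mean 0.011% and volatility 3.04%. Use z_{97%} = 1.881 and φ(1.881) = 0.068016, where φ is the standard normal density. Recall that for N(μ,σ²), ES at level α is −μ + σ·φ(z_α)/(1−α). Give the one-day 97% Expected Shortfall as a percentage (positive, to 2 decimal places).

Tail multiplier: φ(z)/(1−α) = 0.068016 / 0.03 = 2.267.
ES = −(0.011%) + 3.04% × 2.267 = 6.881%.

6.88%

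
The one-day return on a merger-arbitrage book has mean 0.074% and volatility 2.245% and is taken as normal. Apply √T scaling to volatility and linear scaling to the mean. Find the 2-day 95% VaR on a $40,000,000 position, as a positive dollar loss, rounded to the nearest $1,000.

At 95%, z = 1.645.
σ_{2d} = 2.245% × √2 = 3.175%; μ_{2d} = 2 × 0.074% = 0.148%.
VaR = −(0.148%) + 1.645 × 3.175% = 5.075%.
On $40,000,000: 0.05075 × $40,000,000 = $2,030,000.

$2,030,000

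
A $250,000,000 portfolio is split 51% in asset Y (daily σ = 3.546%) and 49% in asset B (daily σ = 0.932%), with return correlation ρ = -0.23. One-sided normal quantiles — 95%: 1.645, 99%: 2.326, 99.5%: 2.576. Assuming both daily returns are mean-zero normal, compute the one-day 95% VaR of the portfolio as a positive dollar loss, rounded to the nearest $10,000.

$7,240,000

σ_p² = 0.51²·3.546² + 0.49²·0.932² + 2·-0.23·0.51·0.49·3.546·0.932 = 3.0992 (%²).
σ_p = √3.0992 = 1.760%.
VaR = 1.645 × 1.760% = 2.895%; on $250,000,000 that is $7,237,500.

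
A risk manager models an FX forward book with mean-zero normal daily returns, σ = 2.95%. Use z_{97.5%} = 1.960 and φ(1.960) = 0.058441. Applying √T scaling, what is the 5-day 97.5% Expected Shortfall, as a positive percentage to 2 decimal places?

15.42%

σ_{5d} = 2.95% × √5 = 6.596%.
ES multiplier = φ(z)/(1−α) = 0.058441/0.025 = 2.338.
ES = 6.596% × 2.338 = 15.421%.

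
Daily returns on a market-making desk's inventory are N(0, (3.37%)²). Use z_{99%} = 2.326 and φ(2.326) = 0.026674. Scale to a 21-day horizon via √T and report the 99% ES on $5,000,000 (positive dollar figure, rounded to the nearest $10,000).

$2,060,000

σ_{21d} = 3.37% × √21 = 15.443%.
ES multiplier = φ(z)/(1−α) = 0.026674/0.01 = 2.667.
ES = 15.443% × 2.667 = 41.186%; on $5,000,000: $2,059,300.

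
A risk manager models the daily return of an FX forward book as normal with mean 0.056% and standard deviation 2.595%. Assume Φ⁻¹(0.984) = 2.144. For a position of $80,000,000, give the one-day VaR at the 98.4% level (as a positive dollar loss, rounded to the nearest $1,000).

VaR = −μ + z·σ = −(0.056%) + 2.144 × 2.595% = 5.508%.
On $80,000,000: 0.05508 × $80,000,000 = $4,406,400.

$4,406,000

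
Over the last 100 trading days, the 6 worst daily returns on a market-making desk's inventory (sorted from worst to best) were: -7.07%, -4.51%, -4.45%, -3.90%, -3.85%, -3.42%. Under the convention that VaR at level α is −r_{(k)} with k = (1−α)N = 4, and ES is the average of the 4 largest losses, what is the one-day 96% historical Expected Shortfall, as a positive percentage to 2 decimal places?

4.98%

The 4 worst returns sum to -19.93%.
ES = −(-19.93%) / 4 = 4.9825% ≈ 4.98%.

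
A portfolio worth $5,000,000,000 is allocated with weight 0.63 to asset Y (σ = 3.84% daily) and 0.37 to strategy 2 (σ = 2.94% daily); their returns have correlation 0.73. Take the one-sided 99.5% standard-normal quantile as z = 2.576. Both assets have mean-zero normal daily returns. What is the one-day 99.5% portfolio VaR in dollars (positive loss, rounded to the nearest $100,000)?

$424,800,000

σ_p² = 0.63²·3.84² + 0.37²·2.94² + 2·0.73·0.63·0.37·3.84·2.94 = 10.8780 (%²).
σ_p = √10.8780 = 3.298%.
VaR = 2.576 × 3.298% = 8.496%; on $5,000,000,000 that is $424,800,000.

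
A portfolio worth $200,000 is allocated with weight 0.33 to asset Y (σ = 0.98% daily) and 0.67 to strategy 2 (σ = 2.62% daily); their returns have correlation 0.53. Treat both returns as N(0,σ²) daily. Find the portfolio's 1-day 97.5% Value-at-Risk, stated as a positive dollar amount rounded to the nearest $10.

σ_p² = 0.33²·0.98² + 0.67²·2.62² + 2·0.53·0.33·0.67·0.98·2.62 = 3.7878 (%²).
σ_p = √3.7878 = 1.946%.
At 97.5%, z = 1.960.
VaR = 1.960 × 1.946% = 3.814%; on $200,000 that is $7,628.

$7,630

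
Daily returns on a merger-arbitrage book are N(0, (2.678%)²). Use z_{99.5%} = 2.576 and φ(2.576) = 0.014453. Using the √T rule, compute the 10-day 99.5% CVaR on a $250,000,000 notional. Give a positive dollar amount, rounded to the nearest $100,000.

σ_{10d} = 2.678% × √10 = 8.469%.
ES multiplier = φ(z)/(1−α) = 0.014453/0.005 = 2.891.
ES = 8.469% × 2.891 = 24.484%; on $250,000,000: $61,210,000.

$61,200,000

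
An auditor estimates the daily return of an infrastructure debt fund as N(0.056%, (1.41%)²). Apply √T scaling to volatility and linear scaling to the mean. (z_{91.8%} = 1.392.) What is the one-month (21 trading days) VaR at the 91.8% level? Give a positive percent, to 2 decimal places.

σ_{21d} = 1.41% × √21 = 6.461%; μ_{21d} = 21 × 0.056% = 1.176%.
VaR = −(1.176%) + 1.392 × 6.461% = 7.818%.

7.82%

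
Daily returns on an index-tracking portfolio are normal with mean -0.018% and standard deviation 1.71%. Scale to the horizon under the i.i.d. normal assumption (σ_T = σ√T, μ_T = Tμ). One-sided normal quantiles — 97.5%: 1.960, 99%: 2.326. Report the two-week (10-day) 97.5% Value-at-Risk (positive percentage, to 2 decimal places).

σ_{10d} = 1.71% × √10 = 5.407%; μ_{10d} = 10 × -0.018% = -0.180%.
VaR = −(-0.180%) + 1.960 × 5.407% = 10.778%.

10.78%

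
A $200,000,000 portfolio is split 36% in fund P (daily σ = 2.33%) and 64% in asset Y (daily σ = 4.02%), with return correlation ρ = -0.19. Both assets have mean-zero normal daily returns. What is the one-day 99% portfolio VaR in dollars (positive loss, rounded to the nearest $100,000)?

σ_p² = 0.36²·2.33² + 0.64²·4.02² + 2·-0.19·0.36·0.64·2.33·4.02 = 6.5028 (%²).
σ_p = √6.5028 = 2.550%.
At 99%, z = 2.326.
VaR = 2.326 × 2.550% = 5.931%; on $200,000,000 that is $11,862,000.

$11,900,000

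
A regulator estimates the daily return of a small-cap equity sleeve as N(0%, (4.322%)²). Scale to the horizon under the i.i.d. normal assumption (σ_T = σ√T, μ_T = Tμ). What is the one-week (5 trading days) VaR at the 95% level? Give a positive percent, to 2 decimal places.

At 95%, z = 1.645.
σ_{5d} = 4.322% × √5 = 9.664%.
VaR = 1.645 × 9.664% = 15.897%.

15.90%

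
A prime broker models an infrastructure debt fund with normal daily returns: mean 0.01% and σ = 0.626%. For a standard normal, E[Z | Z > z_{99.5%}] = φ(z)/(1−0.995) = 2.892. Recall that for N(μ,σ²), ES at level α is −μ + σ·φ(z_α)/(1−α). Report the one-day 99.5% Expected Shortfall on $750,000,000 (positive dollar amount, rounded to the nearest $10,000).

ES = −(0.01%) + 0.626% × 2.892 = 1.800%.
On $750,000,000: 0.01800 × $750,000,000 = $13,500,000.

$13,500,000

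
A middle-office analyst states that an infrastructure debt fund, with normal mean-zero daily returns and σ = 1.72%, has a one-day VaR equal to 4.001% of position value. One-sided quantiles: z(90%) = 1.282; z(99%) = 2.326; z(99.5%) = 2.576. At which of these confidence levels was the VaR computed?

Implied z = VaR/σ = 4.001 / 1.72 = 2.326.
This matches z(99%) = 2.326.

99%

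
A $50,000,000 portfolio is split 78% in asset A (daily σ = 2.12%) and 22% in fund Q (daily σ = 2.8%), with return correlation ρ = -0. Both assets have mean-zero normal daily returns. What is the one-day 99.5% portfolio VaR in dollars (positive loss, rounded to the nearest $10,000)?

$2,270,000

σ_p² = 0.78²·2.12² + 0.22²·2.8² + 2·-0·0.78·0.22·2.12·2.8 = 3.1138 (%²).
σ_p = √3.1138 = 1.765%.
At 99.5%, z = 2.576.
VaR = 2.576 × 1.765% = 4.547%; on $50,000,000 that is $2,273,500.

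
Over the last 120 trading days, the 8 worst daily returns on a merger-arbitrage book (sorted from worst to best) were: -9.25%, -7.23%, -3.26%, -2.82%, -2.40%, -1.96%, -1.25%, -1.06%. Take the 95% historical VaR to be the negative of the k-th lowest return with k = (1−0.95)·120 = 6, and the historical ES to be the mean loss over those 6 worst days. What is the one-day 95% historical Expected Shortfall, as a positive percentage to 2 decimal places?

The 6 worst returns sum to -26.92%.
ES = −(-26.92%) / 6 = 4.4866…% ≈ 4.49%.

4.49%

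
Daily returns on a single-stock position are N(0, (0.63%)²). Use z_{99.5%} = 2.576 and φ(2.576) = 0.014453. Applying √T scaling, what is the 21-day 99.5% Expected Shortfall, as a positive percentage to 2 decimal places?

8.35%

σ_{21d} = 0.63% × √21 = 2.887%.
ES multiplier = φ(z)/(1−α) = 0.014453/0.005 = 2.891.
ES = 2.887% × 2.891 = 8.346%.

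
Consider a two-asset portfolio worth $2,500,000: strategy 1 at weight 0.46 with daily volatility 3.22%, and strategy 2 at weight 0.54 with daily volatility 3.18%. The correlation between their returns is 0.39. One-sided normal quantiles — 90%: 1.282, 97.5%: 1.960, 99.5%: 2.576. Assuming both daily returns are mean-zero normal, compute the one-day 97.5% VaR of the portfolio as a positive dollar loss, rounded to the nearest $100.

σ_p² = 0.46²·3.22² + 0.54²·3.18² + 2·0.39·0.46·0.54·3.22·3.18 = 7.1267 (%²).
σ_p = √7.1267 = 2.670%.
VaR = 1.960 × 2.670% = 5.233%; on $2,500,000 that is $130,825.

$130,800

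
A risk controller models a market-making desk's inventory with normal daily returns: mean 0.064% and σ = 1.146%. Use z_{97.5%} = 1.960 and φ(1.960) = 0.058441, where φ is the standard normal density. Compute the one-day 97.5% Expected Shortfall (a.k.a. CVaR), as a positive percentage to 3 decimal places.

2.615%

Tail multiplier: φ(z)/(1−α) = 0.058441 / 0.025 = 2.338.
ES = −(0.064%) + 1.146% × 2.338 = 2.615%.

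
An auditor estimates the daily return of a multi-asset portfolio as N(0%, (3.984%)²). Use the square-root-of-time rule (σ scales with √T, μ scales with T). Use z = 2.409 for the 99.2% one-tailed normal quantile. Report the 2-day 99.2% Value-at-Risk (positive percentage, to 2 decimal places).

σ_{2d} = 3.984% × √2 = 5.634%.
VaR = 2.409 × 5.634% = 13.572%.

13.57%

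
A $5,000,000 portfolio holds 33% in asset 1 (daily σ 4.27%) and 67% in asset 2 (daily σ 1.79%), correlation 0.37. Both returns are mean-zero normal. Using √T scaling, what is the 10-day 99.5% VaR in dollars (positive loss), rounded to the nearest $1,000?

$881,000

σ_p = √(0.33²·4.27² + 0.67²·1.79² + 2·0.37·0.33·0.67·4.27·1.79) = 2.162%.
σ_{10d} = 2.162% × √10 = 6.837%.
z(99.5%) = 2.576.
VaR = 2.576 × 6.837% = 17.612%; on $5,000,000 that is $880,600.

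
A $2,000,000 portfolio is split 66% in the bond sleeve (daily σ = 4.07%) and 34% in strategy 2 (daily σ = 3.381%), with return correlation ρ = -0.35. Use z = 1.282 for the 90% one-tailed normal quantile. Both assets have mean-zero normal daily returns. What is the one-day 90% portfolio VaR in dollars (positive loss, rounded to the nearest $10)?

σ_p² = 0.66²·4.07² + 0.34²·3.381² + 2·-0.35·0.66·0.34·4.07·3.381 = 6.3756 (%²).
σ_p = √6.3756 = 2.525%.
VaR = 1.282 × 2.525% = 3.237%; on $2,000,000 that is $64,740.

$64,740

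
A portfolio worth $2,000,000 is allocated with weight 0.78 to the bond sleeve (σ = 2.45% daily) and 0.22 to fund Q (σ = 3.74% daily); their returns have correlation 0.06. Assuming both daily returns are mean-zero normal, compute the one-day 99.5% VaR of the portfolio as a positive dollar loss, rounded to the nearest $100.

σ_p² = 0.78²·2.45² + 0.22²·3.74² + 2·0.06·0.78·0.22·2.45·3.74 = 4.5176 (%²).
σ_p = √4.5176 = 2.125%.
At 99.5%, z = 2.576.
VaR = 2.576 × 2.125% = 5.474%; on $2,000,000 that is $109,480.

$109,500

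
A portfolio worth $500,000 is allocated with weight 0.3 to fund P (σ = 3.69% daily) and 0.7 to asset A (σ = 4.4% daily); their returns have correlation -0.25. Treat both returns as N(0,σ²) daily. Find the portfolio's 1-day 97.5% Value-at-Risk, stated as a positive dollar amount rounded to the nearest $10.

$29,410

σ_p² = 0.3²·3.69² + 0.7²·4.4² + 2·-0.25·0.3·0.7·3.69·4.4 = 9.0071 (%²).
σ_p = √9.0071 = 3.001%.
At 97.5%, z = 1.960.
VaR = 1.960 × 3.001% = 5.882%; on $500,000 that is $29,410.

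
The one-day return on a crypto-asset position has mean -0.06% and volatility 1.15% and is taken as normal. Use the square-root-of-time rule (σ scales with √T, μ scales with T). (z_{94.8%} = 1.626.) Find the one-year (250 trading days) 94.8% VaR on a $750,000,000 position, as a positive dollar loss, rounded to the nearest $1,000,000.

$334,000,000

σ_{250d} = 1.15% × √250 = 18.183%; μ_{250d} = 250 × -0.06% = -15.000%.
VaR = −(-15.000%) + 1.626 × 18.183% = 44.566%.
On $750,000,000: 0.44566 × $750,000,000 = $334,245,000.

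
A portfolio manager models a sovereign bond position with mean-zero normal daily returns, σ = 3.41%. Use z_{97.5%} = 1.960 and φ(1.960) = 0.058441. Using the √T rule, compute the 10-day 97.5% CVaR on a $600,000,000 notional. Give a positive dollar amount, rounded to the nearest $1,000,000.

$151,000,000

σ_{10d} = 3.41% × √10 = 10.783%.
ES multiplier = φ(z)/(1−α) = 0.058441/0.025 = 2.338.
ES = 10.783% × 2.338 = 25.211%; on $600,000,000: $151,266,000.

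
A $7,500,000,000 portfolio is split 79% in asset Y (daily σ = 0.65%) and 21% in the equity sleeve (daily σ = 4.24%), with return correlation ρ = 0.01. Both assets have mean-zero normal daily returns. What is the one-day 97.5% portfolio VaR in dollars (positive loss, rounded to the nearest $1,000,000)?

$152,000,000

σ_p² = 0.79²·0.65² + 0.21²·4.24² + 2·0.01·0.79·0.21·0.65·4.24 = 1.0656 (%²).
σ_p = √1.0656 = 1.032%.
At 97.5%, z = 1.960.
VaR = 1.960 × 1.032% = 2.023%; on $7,500,000,000 that is $151,725,000.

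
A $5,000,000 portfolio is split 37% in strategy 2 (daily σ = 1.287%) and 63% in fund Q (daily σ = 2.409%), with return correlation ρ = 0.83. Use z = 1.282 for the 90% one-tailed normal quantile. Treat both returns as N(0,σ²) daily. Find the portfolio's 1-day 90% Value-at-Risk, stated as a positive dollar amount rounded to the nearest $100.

σ_p² = 0.37²·1.287² + 0.63²·2.409² + 2·0.83·0.37·0.63·1.287·2.409 = 3.7298 (%²).
σ_p = √3.7298 = 1.931%.
VaR = 1.282 × 1.931% = 2.476%; on $5,000,000 that is $123,800.

$123,800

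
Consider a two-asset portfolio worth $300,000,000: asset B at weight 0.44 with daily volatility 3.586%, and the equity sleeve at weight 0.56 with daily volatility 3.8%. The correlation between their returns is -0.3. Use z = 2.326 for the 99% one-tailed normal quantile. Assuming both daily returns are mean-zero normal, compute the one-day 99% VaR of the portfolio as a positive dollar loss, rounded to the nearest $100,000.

$15,600,000

σ_p² = 0.44²·3.586² + 0.56²·3.8² + 2·-0.3·0.44·0.56·3.586·3.8 = 5.0034 (%²).
σ_p = √5.0034 = 2.237%.
VaR = 2.326 × 2.237% = 5.203%; on $300,000,000 that is $15,609,000.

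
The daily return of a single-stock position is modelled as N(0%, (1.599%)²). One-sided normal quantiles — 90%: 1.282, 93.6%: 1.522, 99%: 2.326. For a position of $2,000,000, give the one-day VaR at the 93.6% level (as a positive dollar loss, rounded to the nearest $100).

VaR = z·σ = 1.522 × 1.599% = 2.434%.
On $2,000,000: 0.02434 × $2,000,000 = $48,680.

$48,700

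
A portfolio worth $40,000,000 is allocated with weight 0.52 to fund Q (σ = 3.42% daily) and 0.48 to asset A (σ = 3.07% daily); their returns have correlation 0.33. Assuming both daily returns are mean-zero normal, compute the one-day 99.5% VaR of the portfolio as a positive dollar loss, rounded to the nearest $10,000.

σ_p² = 0.52²·3.42² + 0.48²·3.07² + 2·0.33·0.52·0.48·3.42·3.07 = 7.0638 (%²).
σ_p = √7.0638 = 2.658%.
At 99.5%, z = 2.576.
VaR = 2.576 × 2.658% = 6.847%; on $40,000,000 that is $2,738,800.

$2,740,000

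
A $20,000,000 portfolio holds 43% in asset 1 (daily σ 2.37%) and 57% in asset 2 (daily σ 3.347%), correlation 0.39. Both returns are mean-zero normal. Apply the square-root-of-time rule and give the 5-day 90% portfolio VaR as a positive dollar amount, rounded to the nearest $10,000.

σ_p = √(0.43²·2.37² + 0.57²·3.347² + 2·0.39·0.43·0.57·2.37·3.347) = 2.489%.
σ_{5d} = 2.489% × √5 = 5.566%.
z(90%) = 1.282.
VaR = 1.282 × 5.566% = 7.136%; on $20,000,000 that is $1,427,200.

$1,430,000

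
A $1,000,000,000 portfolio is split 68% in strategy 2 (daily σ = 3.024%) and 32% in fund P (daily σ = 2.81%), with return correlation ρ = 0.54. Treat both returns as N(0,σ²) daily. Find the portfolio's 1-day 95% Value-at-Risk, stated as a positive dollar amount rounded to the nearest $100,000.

$43,600,000

σ_p² = 0.68²·3.024² + 0.32²·2.81² + 2·0.54·0.68·0.32·3.024·2.81 = 7.0340 (%²).
σ_p = √7.0340 = 2.652%.
At 95%, z = 1.645.
VaR = 1.645 × 2.652% = 4.363%; on $1,000,000,000 that is $43,630,000.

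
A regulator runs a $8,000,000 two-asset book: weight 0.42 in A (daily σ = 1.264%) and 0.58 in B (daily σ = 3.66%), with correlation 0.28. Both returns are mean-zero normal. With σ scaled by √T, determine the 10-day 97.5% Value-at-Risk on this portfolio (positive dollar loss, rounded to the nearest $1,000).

$1,154,000

σ_p = √(0.42²·1.264² + 0.58²·3.66² + 2·0.28·0.42·0.58·1.264·3.66) = 2.328%.
σ_{10d} = 2.328% × √10 = 7.362%.
z(97.5%) = 1.960.
VaR = 1.960 × 7.362% = 14.430%; on $8,000,000 that is $1,154,400.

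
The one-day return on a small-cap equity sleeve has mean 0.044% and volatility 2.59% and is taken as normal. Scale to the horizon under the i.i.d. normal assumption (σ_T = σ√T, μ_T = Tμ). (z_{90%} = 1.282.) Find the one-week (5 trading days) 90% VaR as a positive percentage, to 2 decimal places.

σ_{5d} = 2.59% × √5 = 5.791%; μ_{5d} = 5 × 0.044% = 0.220%.
VaR = −(0.220%) + 1.282 × 5.791% = 7.204%.

7.20%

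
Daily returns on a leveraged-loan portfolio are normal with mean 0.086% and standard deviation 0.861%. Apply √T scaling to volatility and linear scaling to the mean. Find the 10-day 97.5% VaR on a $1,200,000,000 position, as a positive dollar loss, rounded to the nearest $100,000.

At 97.5%, z = 1.960.
σ_{10d} = 0.861% × √10 = 2.723%; μ_{10d} = 10 × 0.086% = 0.860%.
VaR = −(0.860%) + 1.960 × 2.723% = 4.477%.
On $1,200,000,000: 0.04477 × $1,200,000,000 = $53,724,000.

$53,700,000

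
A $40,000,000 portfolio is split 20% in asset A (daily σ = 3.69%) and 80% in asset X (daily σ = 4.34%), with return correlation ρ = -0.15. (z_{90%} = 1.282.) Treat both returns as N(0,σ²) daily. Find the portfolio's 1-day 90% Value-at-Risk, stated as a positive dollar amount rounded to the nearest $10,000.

$1,760,000

σ_p² = 0.2²·3.69² + 0.8²·4.34² + 2·-0.15·0.2·0.8·3.69·4.34 = 11.8307 (%²).
σ_p = √11.8307 = 3.440%.
VaR = 1.282 × 3.440% = 4.410%; on $40,000,000 that is $1,764,000.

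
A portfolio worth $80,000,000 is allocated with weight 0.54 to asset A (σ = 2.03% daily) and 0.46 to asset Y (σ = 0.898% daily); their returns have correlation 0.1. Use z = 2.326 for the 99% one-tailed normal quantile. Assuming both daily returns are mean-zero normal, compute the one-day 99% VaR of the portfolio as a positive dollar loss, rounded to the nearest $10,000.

$2,250,000

σ_p² = 0.54²·2.03² + 0.46²·0.898² + 2·0.1·0.54·0.46·2.03·0.898 = 1.4629 (%²).
σ_p = √1.4629 = 1.209%.
VaR = 2.326 × 1.209% = 2.812%; on $80,000,000 that is $2,249,600.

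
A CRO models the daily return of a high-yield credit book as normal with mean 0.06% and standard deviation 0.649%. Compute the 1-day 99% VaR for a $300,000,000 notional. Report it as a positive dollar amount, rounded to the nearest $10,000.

$4,350,000

At 99% one-sided, z = 2.326.
VaR = −μ + z·σ = −(0.06%) + 2.326 × 0.649% = 1.450%.
On $300,000,000: 0.01450 × $300,000,000 = $4,350,000.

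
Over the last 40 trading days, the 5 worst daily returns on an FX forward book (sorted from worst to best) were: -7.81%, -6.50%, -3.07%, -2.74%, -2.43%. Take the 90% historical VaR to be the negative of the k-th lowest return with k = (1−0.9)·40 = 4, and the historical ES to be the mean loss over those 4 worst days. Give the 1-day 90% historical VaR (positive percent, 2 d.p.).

k = 4; the 4th lowest return is -2.74%, so VaR = 2.74%.

2.74%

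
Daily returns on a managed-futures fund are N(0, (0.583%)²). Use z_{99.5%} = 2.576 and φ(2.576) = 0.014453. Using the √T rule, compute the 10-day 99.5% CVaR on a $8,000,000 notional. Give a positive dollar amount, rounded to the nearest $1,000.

$426,000

σ_{10d} = 0.583% × √10 = 1.844%.
ES multiplier = φ(z)/(1−α) = 0.014453/0.005 = 2.891.
ES = 1.844% × 2.891 = 5.331%; on $8,000,000: $426,480.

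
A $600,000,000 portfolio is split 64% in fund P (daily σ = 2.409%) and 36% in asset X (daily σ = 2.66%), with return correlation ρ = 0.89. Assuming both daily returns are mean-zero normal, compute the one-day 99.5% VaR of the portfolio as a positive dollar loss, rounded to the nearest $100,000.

σ_p² = 0.64²·2.409² + 0.36²·2.66² + 2·0.89·0.64·0.36·2.409·2.66 = 5.9220 (%²).
σ_p = √5.9220 = 2.434%.
At 99.5%, z = 2.576.
VaR = 2.576 × 2.434% = 6.270%; on $600,000,000 that is $37,620,000.

$37,600,000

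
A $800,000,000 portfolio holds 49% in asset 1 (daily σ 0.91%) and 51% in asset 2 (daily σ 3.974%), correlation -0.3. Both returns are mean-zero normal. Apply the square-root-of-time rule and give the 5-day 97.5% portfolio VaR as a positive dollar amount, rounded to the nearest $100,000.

$68,000,000

σ_p = √(0.49²·0.91² + 0.51²·3.974² + 2·-0.3·0.49·0.51·0.91·3.974) = 1.940%.
σ_{5d} = 1.940% × √5 = 4.338%.
z(97.5%) = 1.960.
VaR = 1.960 × 4.338% = 8.502%; on $800,000,000 that is $68,016,000.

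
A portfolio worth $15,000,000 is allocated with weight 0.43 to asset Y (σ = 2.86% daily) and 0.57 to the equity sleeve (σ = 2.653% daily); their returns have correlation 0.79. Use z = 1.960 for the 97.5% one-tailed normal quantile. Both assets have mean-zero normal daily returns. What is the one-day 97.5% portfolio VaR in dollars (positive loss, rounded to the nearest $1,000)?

σ_p² = 0.43²·2.86² + 0.57²·2.653² + 2·0.79·0.43·0.57·2.86·2.653 = 6.7375 (%²).
σ_p = √6.7375 = 2.596%.
VaR = 1.960 × 2.596% = 5.088%; on $15,000,000 that is $763,200.

$763,000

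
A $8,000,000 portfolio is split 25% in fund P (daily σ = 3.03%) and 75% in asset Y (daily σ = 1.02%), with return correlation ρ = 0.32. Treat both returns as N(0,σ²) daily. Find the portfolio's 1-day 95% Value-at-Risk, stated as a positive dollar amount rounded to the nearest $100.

σ_p² = 0.25²·3.03² + 0.75²·1.02² + 2·0.32·0.25·0.75·3.03·1.02 = 1.5299 (%²).
σ_p = √1.5299 = 1.237%.
At 95%, z = 1.645.
VaR = 1.645 × 1.237% = 2.035%; on $8,000,000 that is $162,800.

$162,800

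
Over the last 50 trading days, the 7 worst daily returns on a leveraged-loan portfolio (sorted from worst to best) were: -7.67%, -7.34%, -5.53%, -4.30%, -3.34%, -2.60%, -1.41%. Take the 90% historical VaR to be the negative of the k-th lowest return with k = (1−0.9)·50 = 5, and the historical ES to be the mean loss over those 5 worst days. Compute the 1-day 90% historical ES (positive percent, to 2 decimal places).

The 5 worst returns sum to -28.18%.
ES = −(-28.18%) / 5 = 5.636% ≈ 5.64%.

5.64%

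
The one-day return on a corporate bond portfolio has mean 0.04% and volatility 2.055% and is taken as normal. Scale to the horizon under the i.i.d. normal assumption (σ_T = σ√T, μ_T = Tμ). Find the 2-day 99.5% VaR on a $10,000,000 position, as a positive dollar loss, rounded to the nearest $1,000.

At 99.5%, z = 2.576.
σ_{2d} = 2.055% × √2 = 2.906%; μ_{2d} = 2 × 0.04% = 0.080%.
VaR = −(0.080%) + 2.576 × 2.906% = 7.406%.
On $10,000,000: 0.07406 × $10,000,000 = $740,600.

$741,000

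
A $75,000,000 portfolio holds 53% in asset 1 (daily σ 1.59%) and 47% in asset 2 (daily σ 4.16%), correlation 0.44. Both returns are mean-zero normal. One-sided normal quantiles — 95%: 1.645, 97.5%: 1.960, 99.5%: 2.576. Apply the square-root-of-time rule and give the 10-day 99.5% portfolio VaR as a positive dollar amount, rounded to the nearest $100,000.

σ_p = √(0.53²·1.59² + 0.47²·4.16² + 2·0.44·0.53·0.47·1.59·4.16) = 2.446%.
σ_{10d} = 2.446% × √10 = 7.735%.
VaR = 2.576 × 7.735% = 19.925%; on $75,000,000 that is $14,943,750.

$14,900,000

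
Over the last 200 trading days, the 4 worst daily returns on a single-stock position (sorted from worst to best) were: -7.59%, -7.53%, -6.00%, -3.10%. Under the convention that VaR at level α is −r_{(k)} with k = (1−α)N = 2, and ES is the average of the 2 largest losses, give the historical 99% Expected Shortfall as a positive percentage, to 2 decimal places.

7.56%

The 2 worst returns sum to -15.12%.
ES = −(-15.12%) / 2 = 7.56%.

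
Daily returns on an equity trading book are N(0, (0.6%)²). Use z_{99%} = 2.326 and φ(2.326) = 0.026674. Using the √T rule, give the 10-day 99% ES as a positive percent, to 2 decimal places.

5.06%

σ_{10d} = 0.6% × √10 = 1.897%.
ES multiplier = φ(z)/(1−α) = 0.026674/0.01 = 2.667.
ES = 1.897% × 2.667 = 5.059%.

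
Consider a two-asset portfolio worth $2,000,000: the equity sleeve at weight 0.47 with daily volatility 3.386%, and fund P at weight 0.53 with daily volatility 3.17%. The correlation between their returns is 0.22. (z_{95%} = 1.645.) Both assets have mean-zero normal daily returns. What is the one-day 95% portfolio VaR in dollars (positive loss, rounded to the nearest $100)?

σ_p² = 0.47²·3.386² + 0.53²·3.17² + 2·0.22·0.47·0.53·3.386·3.17 = 6.5318 (%²).
σ_p = √6.5318 = 2.556%.
VaR = 1.645 × 2.556% = 4.205%; on $2,000,000 that is $84,100.

$84,100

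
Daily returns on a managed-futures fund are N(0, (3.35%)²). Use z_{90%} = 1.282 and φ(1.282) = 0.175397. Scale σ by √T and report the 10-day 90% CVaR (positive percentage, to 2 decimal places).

18.58%

σ_{10d} = 3.35% × √10 = 10.594%.
ES multiplier = φ(z)/(1−α) = 0.175397/0.1 = 1.754.
ES = 10.594% × 1.754 = 18.582%.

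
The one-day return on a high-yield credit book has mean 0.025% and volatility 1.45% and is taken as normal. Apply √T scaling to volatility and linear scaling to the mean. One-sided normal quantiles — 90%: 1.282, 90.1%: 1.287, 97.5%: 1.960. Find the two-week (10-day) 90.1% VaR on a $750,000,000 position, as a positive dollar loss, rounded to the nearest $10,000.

σ_{10d} = 1.45% × √10 = 4.585%; μ_{10d} = 10 × 0.025% = 0.250%.
VaR = −(0.250%) + 1.287 × 4.585% = 5.651%.
On $750,000,000: 0.05651 × $750,000,000 = $42,382,500.

$42,380,000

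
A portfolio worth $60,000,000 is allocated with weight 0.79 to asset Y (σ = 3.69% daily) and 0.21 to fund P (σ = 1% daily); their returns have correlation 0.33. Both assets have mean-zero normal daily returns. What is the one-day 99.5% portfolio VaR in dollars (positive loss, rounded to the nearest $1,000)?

σ_p² = 0.79²·3.69² + 0.21²·1² + 2·0.33·0.79·0.21·3.69·1 = 8.9459 (%²).
σ_p = √8.9459 = 2.991%.
At 99.5%, z = 2.576.
VaR = 2.576 × 2.991% = 7.705%; on $60,000,000 that is $4,623,000.

$4,623,000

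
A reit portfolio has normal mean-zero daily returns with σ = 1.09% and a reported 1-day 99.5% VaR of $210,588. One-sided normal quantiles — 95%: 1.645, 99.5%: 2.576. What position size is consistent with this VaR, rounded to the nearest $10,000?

VaR as a fraction of value: z·σ = 2.576 × 1.09% = 2.80784%.
Position = $210,588 / 0.0280784 = $7,500,000.

$7,500,000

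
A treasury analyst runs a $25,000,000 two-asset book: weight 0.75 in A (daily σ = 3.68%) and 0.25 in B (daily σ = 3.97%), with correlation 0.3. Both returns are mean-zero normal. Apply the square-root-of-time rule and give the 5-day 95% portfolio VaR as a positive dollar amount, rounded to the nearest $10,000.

$2,940,000

σ_p = √(0.75²·3.68² + 0.25²·3.97² + 2·0.3·0.75·0.25·3.68·3.97) = 3.201%.
σ_{5d} = 3.201% × √5 = 7.158%.
z(95%) = 1.645.
VaR = 1.645 × 7.158% = 11.775%; on $25,000,000 that is $2,943,750.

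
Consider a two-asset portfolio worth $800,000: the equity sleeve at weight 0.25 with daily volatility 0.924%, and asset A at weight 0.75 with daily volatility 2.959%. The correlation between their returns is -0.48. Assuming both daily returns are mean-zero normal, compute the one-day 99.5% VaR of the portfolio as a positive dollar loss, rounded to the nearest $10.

$43,650

σ_p² = 0.25²·0.924² + 0.75²·2.959² + 2·-0.48·0.25·0.75·0.924·2.959 = 4.4863 (%²).
σ_p = √4.4863 = 2.118%.
At 99.5%, z = 2.576.
VaR = 2.576 × 2.118% = 5.456%; on $800,000 that is $43,648.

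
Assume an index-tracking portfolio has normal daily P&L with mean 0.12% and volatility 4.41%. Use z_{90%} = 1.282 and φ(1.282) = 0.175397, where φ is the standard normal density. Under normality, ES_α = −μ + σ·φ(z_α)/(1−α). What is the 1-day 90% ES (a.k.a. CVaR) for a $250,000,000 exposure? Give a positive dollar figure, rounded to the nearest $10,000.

Tail multiplier: φ(z)/(1−α) = 0.175397 / 0.1 = 1.754.
ES = −(0.12%) + 4.41% × 1.754 = 7.615%.
On $250,000,000: 0.07615 × $250,000,000 = $19,037,500.

$19,040,000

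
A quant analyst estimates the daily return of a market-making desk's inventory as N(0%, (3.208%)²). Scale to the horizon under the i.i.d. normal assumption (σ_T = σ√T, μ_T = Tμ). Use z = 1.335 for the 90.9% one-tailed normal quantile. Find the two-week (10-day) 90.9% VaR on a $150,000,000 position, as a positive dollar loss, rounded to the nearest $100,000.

$20,300,000

σ_{10d} = 3.208% × √10 = 10.145%.
VaR = 1.335 × 10.145% = 13.544%.
On $150,000,000: 0.13544 × $150,000,000 = $20,316,000.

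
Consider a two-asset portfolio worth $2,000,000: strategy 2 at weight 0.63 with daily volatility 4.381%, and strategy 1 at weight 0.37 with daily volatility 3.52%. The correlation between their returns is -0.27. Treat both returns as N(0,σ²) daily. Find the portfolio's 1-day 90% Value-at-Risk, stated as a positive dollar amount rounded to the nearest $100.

$69,600

σ_p² = 0.63²·4.381² + 0.37²·3.52² + 2·-0.27·0.63·0.37·4.381·3.52 = 7.3729 (%²).
σ_p = √7.3729 = 2.715%.
At 90%, z = 1.282.
VaR = 1.282 × 2.715% = 3.481%; on $2,000,000 that is $69,620.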